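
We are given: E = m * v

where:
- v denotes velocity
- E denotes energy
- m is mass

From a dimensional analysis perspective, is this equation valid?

No

v (velocity) has dimensions [L T^-1].
E (energy) has dimensions [L^2 M T^-2].
m (mass) has dimensions [M].

Left side: [L^2 M T^-2]
Right side: [L M T^-1]

The two sides have different dimensions, so the equation is NOT dimensionally consistent.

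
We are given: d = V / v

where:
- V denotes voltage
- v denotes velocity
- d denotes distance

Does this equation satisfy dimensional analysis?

No

V (voltage) has dimensions [I^-1 L^2 M T^-3].
v (velocity) has dimensions [L T^-1].
d (distance) has dimensions [L].

Left side: [L]
Right side: [I^-1 L M T^-2]

The two sides have different dimensions, so the equation is NOT dimensionally consistent.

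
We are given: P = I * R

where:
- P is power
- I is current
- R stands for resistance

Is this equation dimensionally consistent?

No

P (power) has dimensions [L^2 M T^-3].
I (current) has dimensions [I].
R (resistance) has dimensions [I^-2 L^2 M T^-3].

Left side: [L^2 M T^-3]
Right side: [I^-1 L^2 M T^-3]

The two sides have different dimensions, so the equation is NOT dimensionally consistent.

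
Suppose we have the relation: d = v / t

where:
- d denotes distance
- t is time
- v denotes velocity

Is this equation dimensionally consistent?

No

d (distance) has dimensions [L].
t (time) has dimensions [T].
v (velocity) has dimensions [L T^-1].

Left side: [L]
Right side: [L T^-2]

The two sides have different dimensions, so the equation is NOT dimensionally consistent.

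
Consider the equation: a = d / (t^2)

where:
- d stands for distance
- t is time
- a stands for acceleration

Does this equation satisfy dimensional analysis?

Yes

d (distance) has dimensions [L].
t (time) has dimensions [T].
a (acceleration) has dimensions [L T^-2].

Left side: [L T^-2]
Right side: [L T^-2]

Both sides have the same dimensions, so the equation is dimensionally consistent.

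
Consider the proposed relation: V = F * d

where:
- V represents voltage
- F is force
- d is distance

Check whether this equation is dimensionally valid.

No

V (voltage) has dimensions [I^-1 L^2 M T^-3].
F (force) has dimensions [L M T^-2].
d (distance) has dimensions [L].

Left side: [I^-1 L^2 M T^-3]
Right side: [L^2 M T^-2]

The two sides have different dimensions, so the equation is NOT dimensionally consistent.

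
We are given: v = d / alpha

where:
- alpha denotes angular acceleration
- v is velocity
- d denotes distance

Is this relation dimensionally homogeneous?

No

alpha (angular acceleration) has dimensions [T^-2].
v (velocity) has dimensions [L T^-1].
d (distance) has dimensions [L].

Left side: [L T^-1]
Right side: [L T^2]

The two sides have different dimensions, so the equation is NOT dimensionally consistent.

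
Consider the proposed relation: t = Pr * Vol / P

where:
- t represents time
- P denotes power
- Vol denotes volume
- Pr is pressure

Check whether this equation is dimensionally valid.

Yes

t (time) has dimensions [T].
P (power) has dimensions [L^2 M T^-3].
Vol (volume) has dimensions [L^3].
Pr (pressure) has dimensions [L^-1 M T^-2].

Left side: [T]
Right side: [T]

Both sides have the same dimensions, so the equation is dimensionally consistent.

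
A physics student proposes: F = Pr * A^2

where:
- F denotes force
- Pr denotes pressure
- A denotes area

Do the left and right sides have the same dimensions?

No

F (force) has dimensions [L M T^-2].
Pr (pressure) has dimensions [L^-1 M T^-2].
A (area) has dimensions [L^2].

Left side: [L M T^-2]
Right side: [L^3 M T^-2]

The two sides have different dimensions, so the equation is NOT dimensionally consistent.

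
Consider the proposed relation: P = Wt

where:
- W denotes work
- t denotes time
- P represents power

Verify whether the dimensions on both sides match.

No

W (work) has dimensions [L^2 M T^-2].
t (time) has dimensions [T].
P (power) has dimensions [L^2 M T^-3].

Left side: [L^2 M T^-3]
Right side: [L^2 M T^-1]

The two sides have different dimensions, so the equation is NOT dimensionally consistent.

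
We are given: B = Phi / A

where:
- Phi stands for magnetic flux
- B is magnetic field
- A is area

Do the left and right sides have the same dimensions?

Yes

Phi (magnetic flux) has dimensions [I^-1 L^2 M T^-2].
B (magnetic field) has dimensions [I^-1 M T^-2].
A (area) has dimensions [L^2].

Left side: [I^-1 M T^-2]
Right side: [I^-1 M T^-2]

Both sides have the same dimensions, so the equation is dimensionally consistent.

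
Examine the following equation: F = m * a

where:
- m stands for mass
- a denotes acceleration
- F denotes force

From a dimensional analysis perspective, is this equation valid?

Yes

m (mass) has dimensions [M].
a (acceleration) has dimensions [L T^-2].
F (force) has dimensions [L M T^-2].

Left side: [L M T^-2]
Right side: [L M T^-2]

Both sides have the same dimensions, so the equation is dimensionally consistent.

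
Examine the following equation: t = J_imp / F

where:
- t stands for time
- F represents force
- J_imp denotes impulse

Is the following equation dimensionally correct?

Yes

t (time) has dimensions [T].
F (force) has dimensions [L M T^-2].
J_imp (impulse) has dimensions [L M T^-1].

Left side: [T]
Right side: [T]

Both sides have the same dimensions, so the equation is dimensionally consistent.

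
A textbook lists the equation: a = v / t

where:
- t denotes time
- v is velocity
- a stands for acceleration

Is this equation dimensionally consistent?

Yes

t (time) has dimensions [T].
v (velocity) has dimensions [L T^-1].
a (acceleration) has dimensions [L T^-2].

Left side: [L T^-2]
Right side: [L T^-2]

Both sides have the same dimensions, so the equation is dimensionally consistent.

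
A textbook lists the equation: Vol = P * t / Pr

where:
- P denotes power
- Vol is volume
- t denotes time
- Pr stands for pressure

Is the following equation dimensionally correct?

Yes

P (power) has dimensions [L^2 M T^-3].
Vol (volume) has dimensions [L^3].
t (time) has dimensions [T].
Pr (pressure) has dimensions [L^-1 M T^-2].

Left side: [L^3]
Right side: [L^3]

Both sides have the same dimensions, so the equation is dimensionally consistent.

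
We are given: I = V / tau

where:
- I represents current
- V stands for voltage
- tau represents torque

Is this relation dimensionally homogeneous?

No

I (current) has dimensions [I].
V (voltage) has dimensions [I^-1 L^2 M T^-3].
tau (torque) has dimensions [L^2 M T^-2].

Left side: [I]
Right side: [I^-1 T^-1]

The two sides have different dimensions, so the equation is NOT dimensionally consistent.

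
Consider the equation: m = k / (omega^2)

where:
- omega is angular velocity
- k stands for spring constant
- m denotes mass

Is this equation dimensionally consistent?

Yes

omega (angular velocity) has dimensions [T^-1].
k (spring constant) has dimensions [M T^-2].
m (mass) has dimensions [M].

Left side: [M]
Right side: [M]

Both sides have the same dimensions, so the equation is dimensionally consistent.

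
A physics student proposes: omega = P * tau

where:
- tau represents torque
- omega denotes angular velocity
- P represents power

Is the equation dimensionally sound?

No

tau (torque) has dimensions [L^2 M T^-2].
omega (angular velocity) has dimensions [T^-1].
P (power) has dimensions [L^2 M T^-3].

Left side: [T^-1]
Right side: [L^4 M^2 T^-5]

The two sides have different dimensions, so the equation is NOT dimensionally consistent.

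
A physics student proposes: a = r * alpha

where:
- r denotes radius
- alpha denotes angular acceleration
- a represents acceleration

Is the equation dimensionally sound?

Yes

r (radius) has dimensions [L].
alpha (angular acceleration) has dimensions [T^-2].
a (acceleration) has dimensions [L T^-2].

Left side: [L T^-2]
Right side: [L T^-2]

Both sides have the same dimensions, so the equation is dimensionally consistent.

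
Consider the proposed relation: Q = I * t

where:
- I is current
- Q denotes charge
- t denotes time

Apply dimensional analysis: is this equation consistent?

Yes

I (current) has dimensions [I].
Q (charge) has dimensions [I T].
t (time) has dimensions [T].

Left side: [I T]
Right side: [I T]

Both sides have the same dimensions, so the equation is dimensionally consistent.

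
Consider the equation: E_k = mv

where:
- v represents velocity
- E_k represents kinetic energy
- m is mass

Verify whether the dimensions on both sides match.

No

v (velocity) has dimensions [L T^-1].
E_k (kinetic energy) has dimensions [L^2 M T^-2].
m (mass) has dimensions [M].

Left side: [L^2 M T^-2]
Right side: [L M T^-1]

The two sides have different dimensions, so the equation is NOT dimensionally consistent.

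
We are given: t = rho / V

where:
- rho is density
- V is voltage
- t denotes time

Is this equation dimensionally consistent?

No

rho (density) has dimensions [L^-3 M].
V (voltage) has dimensions [I^-1 L^2 M T^-3].
t (time) has dimensions [T].

Left side: [T]
Right side: [I L^-5 T^3]

The two sides have different dimensions, so the equation is NOT dimensionally consistent.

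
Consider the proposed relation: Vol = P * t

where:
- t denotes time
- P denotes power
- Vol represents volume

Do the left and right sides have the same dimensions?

No

t (time) has dimensions [T].
P (power) has dimensions [L^2 M T^-3].
Vol (volume) has dimensions [L^3].

Left side: [L^3]
Right side: [L^2 M T^-2]

The two sides have different dimensions, so the equation is NOT dimensionally consistent.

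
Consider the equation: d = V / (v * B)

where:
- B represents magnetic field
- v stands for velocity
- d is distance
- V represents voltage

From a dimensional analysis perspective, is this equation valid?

Yes

B (magnetic field) has dimensions [I^-1 M T^-2].
v (velocity) has dimensions [L T^-1].
d (distance) has dimensions [L].
V (voltage) has dimensions [I^-1 L^2 M T^-3].

Left side: [L]
Right side: [L]

Both sides have the same dimensions, so the equation is dimensionally consistent.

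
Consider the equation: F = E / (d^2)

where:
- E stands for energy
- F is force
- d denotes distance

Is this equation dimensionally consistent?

No

E (energy) has dimensions [L^2 M T^-2].
F (force) has dimensions [L M T^-2].
d (distance) has dimensions [L].

Left side: [L M T^-2]
Right side: [M T^-2]

The two sides have different dimensions, so the equation is NOT dimensionally consistent.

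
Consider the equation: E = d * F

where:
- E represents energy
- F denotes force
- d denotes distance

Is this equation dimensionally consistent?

Yes

E (energy) has dimensions [L^2 M T^-2].
F (force) has dimensions [L M T^-2].
d (distance) has dimensions [L].

Left side: [L^2 M T^-2]
Right side: [L^2 M T^-2]

Both sides have the same dimensions, so the equation is dimensionally consistent.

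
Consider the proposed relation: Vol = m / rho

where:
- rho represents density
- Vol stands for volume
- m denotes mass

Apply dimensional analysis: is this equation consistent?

Yes

rho (density) has dimensions [L^-3 M].
Vol (volume) has dimensions [L^3].
m (mass) has dimensions [M].

Left side: [L^3]
Right side: [L^3]

Both sides have the same dimensions, so the equation is dimensionally consistent.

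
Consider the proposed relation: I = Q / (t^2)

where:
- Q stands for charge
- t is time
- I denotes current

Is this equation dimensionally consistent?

No

Q (charge) has dimensions [I T].
t (time) has dimensions [T].
I (current) has dimensions [I].

Left side: [I]
Right side: [I T^-1]

The two sides have different dimensions, so the equation is NOT dimensionally consistent.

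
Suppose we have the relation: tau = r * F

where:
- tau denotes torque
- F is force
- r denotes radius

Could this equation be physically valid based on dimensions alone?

Yes

tau (torque) has dimensions [L^2 M T^-2].
F (force) has dimensions [L M T^-2].
r (radius) has dimensions [L].

Left side: [L^2 M T^-2]
Right side: [L^2 M T^-2]

Both sides have the same dimensions, so the equation is dimensionally consistent.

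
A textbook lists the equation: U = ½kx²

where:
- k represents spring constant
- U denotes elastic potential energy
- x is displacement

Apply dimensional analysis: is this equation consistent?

Yes

k (spring constant) has dimensions [M T^-2].
U (elastic potential energy) has dimensions [L^2 M T^-2].
x (displacement) has dimensions [L].

Left side: [L^2 M T^-2]
Right side: [L^2 M T^-2]

Both sides have the same dimensions, so the equation is dimensionally consistent.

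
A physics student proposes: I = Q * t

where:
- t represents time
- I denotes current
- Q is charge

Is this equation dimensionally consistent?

No

t (time) has dimensions [T].
I (current) has dimensions [I].
Q (charge) has dimensions [I T].

Left side: [I]
Right side: [I T^2]

The two sides have different dimensions, so the equation is NOT dimensionally consistent.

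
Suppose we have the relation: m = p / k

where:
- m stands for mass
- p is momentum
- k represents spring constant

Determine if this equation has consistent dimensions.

No

m (mass) has dimensions [M].
p (momentum) has dimensions [L M T^-1].
k (spring constant) has dimensions [M T^-2].

Left side: [M]
Right side: [L T]

The two sides have different dimensions, so the equation is NOT dimensionally consistent.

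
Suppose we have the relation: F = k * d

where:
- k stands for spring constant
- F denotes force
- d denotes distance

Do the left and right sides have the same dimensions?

Yes

k (spring constant) has dimensions [M T^-2].
F (force) has dimensions [L M T^-2].
d (distance) has dimensions [L].

Left side: [L M T^-2]
Right side: [L M T^-2]

Both sides have the same dimensions, so the equation is dimensionally consistent.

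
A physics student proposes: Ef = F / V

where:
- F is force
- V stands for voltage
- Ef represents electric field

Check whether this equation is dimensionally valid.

No

F (force) has dimensions [L M T^-2].
V (voltage) has dimensions [I^-1 L^2 M T^-3].
Ef (electric field) has dimensions [I^-1 L M T^-3].

Left side: [I^-1 L M T^-3]
Right side: [I L^-1 T]

The two sides have different dimensions, so the equation is NOT dimensionally consistent.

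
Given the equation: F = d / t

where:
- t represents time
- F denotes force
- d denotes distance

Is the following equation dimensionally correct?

No

t (time) has dimensions [T].
F (force) has dimensions [L M T^-2].
d (distance) has dimensions [L].

Left side: [L M T^-2]
Right side: [L T^-1]

The two sides have different dimensions, so the equation is NOT dimensionally consistent.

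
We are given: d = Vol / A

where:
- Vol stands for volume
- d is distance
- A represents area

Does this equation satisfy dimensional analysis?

Yes

Vol (volume) has dimensions [L^3].
d (distance) has dimensions [L].
A (area) has dimensions [L^2].

Left side: [L]
Right side: [L]

Both sides have the same dimensions, so the equation is dimensionally consistent.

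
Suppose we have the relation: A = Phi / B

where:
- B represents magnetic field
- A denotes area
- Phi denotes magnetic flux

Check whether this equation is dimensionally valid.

Yes

B (magnetic field) has dimensions [I^-1 M T^-2].
A (area) has dimensions [L^2].
Phi (magnetic flux) has dimensions [I^-1 L^2 M T^-2].

Left side: [L^2]
Right side: [L^2]

Both sides have the same dimensions, so the equation is dimensionally consistent.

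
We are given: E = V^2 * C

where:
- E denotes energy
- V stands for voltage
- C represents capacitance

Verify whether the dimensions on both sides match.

Yes

E (energy) has dimensions [L^2 M T^-2].
V (voltage) has dimensions [I^-1 L^2 M T^-3].
C (capacitance) has dimensions [I^2 L^-2 M^-1 T^4].

Left side: [L^2 M T^-2]
Right side: [L^2 M T^-2]

Both sides have the same dimensions, so the equation is dimensionally consistent.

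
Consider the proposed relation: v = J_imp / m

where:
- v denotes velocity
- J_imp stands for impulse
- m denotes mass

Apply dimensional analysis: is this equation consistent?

Yes

v (velocity) has dimensions [L T^-1].
J_imp (impulse) has dimensions [L M T^-1].
m (mass) has dimensions [M].

Left side: [L T^-1]
Right side: [L T^-1]

Both sides have the same dimensions, so the equation is dimensionally consistent.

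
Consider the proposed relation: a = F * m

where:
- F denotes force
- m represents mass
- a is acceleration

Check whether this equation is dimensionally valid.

No

F (force) has dimensions [L M T^-2].
m (mass) has dimensions [M].
a (acceleration) has dimensions [L T^-2].

Left side: [L T^-2]
Right side: [L M^2 T^-2]

The two sides have different dimensions, so the equation is NOT dimensionally consistent.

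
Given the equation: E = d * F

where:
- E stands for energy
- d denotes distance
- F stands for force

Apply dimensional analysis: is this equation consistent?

Yes

E (energy) has dimensions [L^2 M T^-2].
d (distance) has dimensions [L].
F (force) has dimensions [L M T^-2].

Left side: [L^2 M T^-2]
Right side: [L^2 M T^-2]

Both sides have the same dimensions, so the equation is dimensionally consistent.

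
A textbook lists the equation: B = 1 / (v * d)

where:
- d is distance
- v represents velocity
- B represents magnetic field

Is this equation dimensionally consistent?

No

d (distance) has dimensions [L].
v (velocity) has dimensions [L T^-1].
B (magnetic field) has dimensions [I^-1 M T^-2].

Left side: [I^-1 M T^-2]
Right side: [L^-2 T]

The two sides have different dimensions, so the equation is NOT dimensionally consistent.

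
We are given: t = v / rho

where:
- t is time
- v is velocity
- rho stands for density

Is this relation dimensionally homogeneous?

No

t (time) has dimensions [T].
v (velocity) has dimensions [L T^-1].
rho (density) has dimensions [L^-3 M].

Left side: [T]
Right side: [L^4 M^-1 T^-1]

The two sides have different dimensions, so the equation is NOT dimensionally consistent.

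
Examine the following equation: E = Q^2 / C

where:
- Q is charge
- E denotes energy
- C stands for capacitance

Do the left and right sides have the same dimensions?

Yes

Q (charge) has dimensions [I T].
E (energy) has dimensions [L^2 M T^-2].
C (capacitance) has dimensions [I^2 L^-2 M^-1 T^4].

Left side: [L^2 M T^-2]
Right side: [L^2 M T^-2]

Both sides have the same dimensions, so the equation is dimensionally consistent.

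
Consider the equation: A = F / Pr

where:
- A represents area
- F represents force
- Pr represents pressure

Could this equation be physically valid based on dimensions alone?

Yes

A (area) has dimensions [L^2].
F (force) has dimensions [L M T^-2].
Pr (pressure) has dimensions [L^-1 M T^-2].

Left side: [L^2]
Right side: [L^2]

Both sides have the same dimensions, so the equation is dimensionally consistent.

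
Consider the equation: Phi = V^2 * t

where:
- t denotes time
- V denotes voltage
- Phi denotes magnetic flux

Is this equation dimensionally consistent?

No

t (time) has dimensions [T].
V (voltage) has dimensions [I^-1 L^2 M T^-3].
Phi (magnetic flux) has dimensions [I^-1 L^2 M T^-2].

Left side: [I^-1 L^2 M T^-2]
Right side: [I^-2 L^4 M^2 T^-5]

The two sides have different dimensions, so the equation is NOT dimensionally consistent.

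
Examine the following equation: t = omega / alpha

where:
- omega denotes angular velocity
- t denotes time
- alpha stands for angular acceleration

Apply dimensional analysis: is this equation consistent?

Yes

omega (angular velocity) has dimensions [T^-1].
t (time) has dimensions [T].
alpha (angular acceleration) has dimensions [T^-2].

Left side: [T]
Right side: [T]

Both sides have the same dimensions, so the equation is dimensionally consistent.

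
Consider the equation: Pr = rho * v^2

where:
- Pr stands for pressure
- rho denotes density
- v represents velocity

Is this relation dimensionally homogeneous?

Yes

Pr (pressure) has dimensions [L^-1 M T^-2].
rho (density) has dimensions [L^-3 M].
v (velocity) has dimensions [L T^-1].

Left side: [L^-1 M T^-2]
Right side: [L^-1 M T^-2]

Both sides have the same dimensions, so the equation is dimensionally consistent.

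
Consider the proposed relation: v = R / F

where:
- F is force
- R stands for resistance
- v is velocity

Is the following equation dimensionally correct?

No

F (force) has dimensions [L M T^-2].
R (resistance) has dimensions [I^-2 L^2 M T^-3].
v (velocity) has dimensions [L T^-1].

Left side: [L T^-1]
Right side: [I^-2 L T^-1]

The two sides have different dimensions, so the equation is NOT dimensionally consistent.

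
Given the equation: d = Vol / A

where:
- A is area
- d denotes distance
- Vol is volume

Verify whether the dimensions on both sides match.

Yes

A (area) has dimensions [L^2].
d (distance) has dimensions [L].
Vol (volume) has dimensions [L^3].

Left side: [L]
Right side: [L]

Both sides have the same dimensions, so the equation is dimensionally consistent.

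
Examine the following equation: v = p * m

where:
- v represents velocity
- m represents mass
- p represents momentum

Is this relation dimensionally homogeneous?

No

v (velocity) has dimensions [L T^-1].
m (mass) has dimensions [M].
p (momentum) has dimensions [L M T^-1].

Left side: [L T^-1]
Right side: [L M^2 T^-1]

The two sides have different dimensions, so the equation is NOT dimensionally consistent.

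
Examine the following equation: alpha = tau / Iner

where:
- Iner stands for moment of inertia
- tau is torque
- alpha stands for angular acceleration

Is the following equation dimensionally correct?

Yes

Iner (moment of inertia) has dimensions [L^2 M].
tau (torque) has dimensions [L^2 M T^-2].
alpha (angular acceleration) has dimensions [T^-2].

Left side: [T^-2]
Right side: [T^-2]

Both sides have the same dimensions, so the equation is dimensionally consistent.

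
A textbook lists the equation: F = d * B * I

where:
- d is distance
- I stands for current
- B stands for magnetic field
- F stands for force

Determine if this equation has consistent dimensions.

Yes

d (distance) has dimensions [L].
I (current) has dimensions [I].
B (magnetic field) has dimensions [I^-1 M T^-2].
F (force) has dimensions [L M T^-2].

Left side: [L M T^-2]
Right side: [L M T^-2]

Both sides have the same dimensions, so the equation is dimensionally consistent.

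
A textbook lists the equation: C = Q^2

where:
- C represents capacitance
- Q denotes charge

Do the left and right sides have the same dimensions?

No

C (capacitance) has dimensions [I^2 L^-2 M^-1 T^4].
Q (charge) has dimensions [I T].

Left side: [I^2 L^-2 M^-1 T^4]
Right side: [I^2 T^2]

The two sides have different dimensions, so the equation is NOT dimensionally consistent.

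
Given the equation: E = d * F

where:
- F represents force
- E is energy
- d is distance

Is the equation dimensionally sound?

Yes

F (force) has dimensions [L M T^-2].
E (energy) has dimensions [L^2 M T^-2].
d (distance) has dimensions [L].

Left side: [L^2 M T^-2]
Right side: [L^2 M T^-2]

Both sides have the same dimensions, so the equation is dimensionally consistent.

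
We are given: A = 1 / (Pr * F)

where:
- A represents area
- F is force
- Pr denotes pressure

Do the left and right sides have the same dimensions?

No

A (area) has dimensions [L^2].
F (force) has dimensions [L M T^-2].
Pr (pressure) has dimensions [L^-1 M T^-2].

Left side: [L^2]
Right side: [M^-2 T^4]

The two sides have different dimensions, so the equation is NOT dimensionally consistent.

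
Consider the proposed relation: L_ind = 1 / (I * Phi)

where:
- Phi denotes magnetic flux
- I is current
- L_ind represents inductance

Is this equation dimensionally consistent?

No

Phi (magnetic flux) has dimensions [I^-1 L^2 M T^-2].
I (current) has dimensions [I].
L_ind (inductance) has dimensions [I^-2 L^2 M T^-2].

Left side: [I^-2 L^2 M T^-2]
Right side: [L^-2 M^-1 T^2]

The two sides have different dimensions, so the equation is NOT dimensionally consistent.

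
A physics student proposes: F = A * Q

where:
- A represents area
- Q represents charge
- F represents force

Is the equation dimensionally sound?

No

A (area) has dimensions [L^2].
Q (charge) has dimensions [I T].
F (force) has dimensions [L M T^-2].

Left side: [L M T^-2]
Right side: [I L^2 T]

The two sides have different dimensions, so the equation is NOT dimensionally consistent.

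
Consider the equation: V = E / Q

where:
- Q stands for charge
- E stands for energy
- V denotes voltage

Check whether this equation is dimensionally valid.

Yes

Q (charge) has dimensions [I T].
E (energy) has dimensions [L^2 M T^-2].
V (voltage) has dimensions [I^-1 L^2 M T^-3].

Left side: [I^-1 L^2 M T^-3]
Right side: [I^-1 L^2 M T^-3]

Both sides have the same dimensions, so the equation is dimensionally consistent.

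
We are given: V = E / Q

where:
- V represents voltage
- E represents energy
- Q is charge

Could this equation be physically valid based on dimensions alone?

Yes

V (voltage) has dimensions [I^-1 L^2 M T^-3].
E (energy) has dimensions [L^2 M T^-2].
Q (charge) has dimensions [I T].

Left side: [I^-1 L^2 M T^-3]
Right side: [I^-1 L^2 M T^-3]

Both sides have the same dimensions, so the equation is dimensionally consistent.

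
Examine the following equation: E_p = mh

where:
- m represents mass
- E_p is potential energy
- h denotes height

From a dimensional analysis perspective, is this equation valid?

No

m (mass) has dimensions [M].
E_p (potential energy) has dimensions [L^2 M T^-2].
h (height) has dimensions [L].

Left side: [L^2 M T^-2]
Right side: [L M]

The two sides have different dimensions, so the equation is NOT dimensionally consistent.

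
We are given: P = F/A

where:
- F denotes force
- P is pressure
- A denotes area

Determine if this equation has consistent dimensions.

Yes

F (force) has dimensions [L M T^-2].
P (pressure) has dimensions [L^-1 M T^-2].
A (area) has dimensions [L^2].

Left side: [L^-1 M T^-2]
Right side: [L^-1 M T^-2]

Both sides have the same dimensions, so the equation is dimensionally consistent.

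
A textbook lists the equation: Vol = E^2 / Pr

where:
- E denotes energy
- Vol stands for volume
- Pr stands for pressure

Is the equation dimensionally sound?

No

E (energy) has dimensions [L^2 M T^-2].
Vol (volume) has dimensions [L^3].
Pr (pressure) has dimensions [L^-1 M T^-2].

Left side: [L^3]
Right side: [L^5 M T^-2]

The two sides have different dimensions, so the equation is NOT dimensionally consistent.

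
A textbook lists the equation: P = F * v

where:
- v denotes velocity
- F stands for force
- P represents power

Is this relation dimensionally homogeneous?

Yes

v (velocity) has dimensions [L T^-1].
F (force) has dimensions [L M T^-2].
P (power) has dimensions [L^2 M T^-3].

Left side: [L^2 M T^-3]
Right side: [L^2 M T^-3]

Both sides have the same dimensions, so the equation is dimensionally consistent.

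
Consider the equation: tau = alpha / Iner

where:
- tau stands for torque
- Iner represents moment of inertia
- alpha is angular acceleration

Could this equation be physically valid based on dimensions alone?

No

tau (torque) has dimensions [L^2 M T^-2].
Iner (moment of inertia) has dimensions [L^2 M].
alpha (angular acceleration) has dimensions [T^-2].

Left side: [L^2 M T^-2]
Right side: [L^-2 M^-1 T^-2]

The two sides have different dimensions, so the equation is NOT dimensionally consistent.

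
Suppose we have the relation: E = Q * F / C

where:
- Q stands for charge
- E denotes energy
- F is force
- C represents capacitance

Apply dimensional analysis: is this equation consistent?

No

Q (charge) has dimensions [I T].
E (energy) has dimensions [L^2 M T^-2].
F (force) has dimensions [L M T^-2].
C (capacitance) has dimensions [I^2 L^-2 M^-1 T^4].

Left side: [L^2 M T^-2]
Right side: [I^-1 L^3 M^2 T^-5]

The two sides have different dimensions, so the equation is NOT dimensionally consistent.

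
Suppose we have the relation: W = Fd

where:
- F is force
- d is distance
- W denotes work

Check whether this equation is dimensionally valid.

Yes

F (force) has dimensions [L M T^-2].
d (distance) has dimensions [L].
W (work) has dimensions [L^2 M T^-2].

Left side: [L^2 M T^-2]
Right side: [L^2 M T^-2]

Both sides have the same dimensions, so the equation is dimensionally consistent.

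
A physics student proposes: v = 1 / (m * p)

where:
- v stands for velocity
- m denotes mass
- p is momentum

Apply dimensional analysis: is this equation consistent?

No

v (velocity) has dimensions [L T^-1].
m (mass) has dimensions [M].
p (momentum) has dimensions [L M T^-1].

Left side: [L T^-1]
Right side: [L^-1 M^-2 T]

The two sides have different dimensions, so the equation is NOT dimensionally consistent.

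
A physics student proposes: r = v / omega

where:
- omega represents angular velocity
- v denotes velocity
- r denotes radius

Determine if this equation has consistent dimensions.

Yes

omega (angular velocity) has dimensions [T^-1].
v (velocity) has dimensions [L T^-1].
r (radius) has dimensions [L].

Left side: [L]
Right side: [L]

Both sides have the same dimensions, so the equation is dimensionally consistent.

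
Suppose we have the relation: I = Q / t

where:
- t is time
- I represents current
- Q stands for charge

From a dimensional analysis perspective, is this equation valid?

Yes

t (time) has dimensions [T].
I (current) has dimensions [I].
Q (charge) has dimensions [I T].

Left side: [I]
Right side: [I]

Both sides have the same dimensions, so the equation is dimensionally consistent.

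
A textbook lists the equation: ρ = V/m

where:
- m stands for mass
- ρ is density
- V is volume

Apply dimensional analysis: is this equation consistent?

No

m (mass) has dimensions [M].
ρ (density) has dimensions [L^-3 M].
V (volume) has dimensions [L^3].

Left side: [L^-3 M]
Right side: [L^3 M^-1]

The two sides have different dimensions, so the equation is NOT dimensionally consistent.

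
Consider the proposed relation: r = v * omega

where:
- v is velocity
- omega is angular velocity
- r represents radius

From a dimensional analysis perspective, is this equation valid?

No

v (velocity) has dimensions [L T^-1].
omega (angular velocity) has dimensions [T^-1].
r (radius) has dimensions [L].

Left side: [L]
Right side: [L T^-2]

The two sides have different dimensions, so the equation is NOT dimensionally consistent.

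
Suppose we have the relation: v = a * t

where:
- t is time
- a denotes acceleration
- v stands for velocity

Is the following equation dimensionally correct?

Yes

t (time) has dimensions [T].
a (acceleration) has dimensions [L T^-2].
v (velocity) has dimensions [L T^-1].

Left side: [L T^-1]
Right side: [L T^-1]

Both sides have the same dimensions, so the equation is dimensionally consistent.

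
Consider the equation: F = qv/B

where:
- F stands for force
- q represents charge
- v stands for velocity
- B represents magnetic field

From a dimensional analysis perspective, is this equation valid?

No

F (force) has dimensions [L M T^-2].
q (charge) has dimensions [I T].
v (velocity) has dimensions [L T^-1].
B (magnetic field) has dimensions [I^-1 M T^-2].

Left side: [L M T^-2]
Right side: [I^2 L M^-1 T^2]

The two sides have different dimensions, so the equation is NOT dimensionally consistent.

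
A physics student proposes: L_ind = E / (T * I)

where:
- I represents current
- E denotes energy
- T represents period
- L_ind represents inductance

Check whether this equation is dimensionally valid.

No

I (current) has dimensions [I].
E (energy) has dimensions [L^2 M T^-2].
T (period) has dimensions [T].
L_ind (inductance) has dimensions [I^-2 L^2 M T^-2].

Left side: [I^-2 L^2 M T^-2]
Right side: [I^-1 L^2 M T^-3]

The two sides have different dimensions, so the equation is NOT dimensionally consistent.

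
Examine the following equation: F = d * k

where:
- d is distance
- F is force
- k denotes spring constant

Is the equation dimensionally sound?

Yes

d (distance) has dimensions [L].
F (force) has dimensions [L M T^-2].
k (spring constant) has dimensions [M T^-2].

Left side: [L M T^-2]
Right side: [L M T^-2]

Both sides have the same dimensions, so the equation is dimensionally consistent.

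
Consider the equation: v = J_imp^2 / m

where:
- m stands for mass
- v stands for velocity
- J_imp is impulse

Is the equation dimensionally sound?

No

m (mass) has dimensions [M].
v (velocity) has dimensions [L T^-1].
J_imp (impulse) has dimensions [L M T^-1].

Left side: [L T^-1]
Right side: [L^2 M T^-2]

The two sides have different dimensions, so the equation is NOT dimensionally consistent.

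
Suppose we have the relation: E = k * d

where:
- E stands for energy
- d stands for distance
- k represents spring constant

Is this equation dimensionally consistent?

No

E (energy) has dimensions [L^2 M T^-2].
d (distance) has dimensions [L].
k (spring constant) has dimensions [M T^-2].

Left side: [L^2 M T^-2]
Right side: [L M T^-2]

The two sides have different dimensions, so the equation is NOT dimensionally consistent.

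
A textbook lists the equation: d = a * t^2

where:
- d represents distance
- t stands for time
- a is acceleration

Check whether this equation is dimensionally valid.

Yes

d (distance) has dimensions [L].
t (time) has dimensions [T].
a (acceleration) has dimensions [L T^-2].

Left side: [L]
Right side: [L]

Both sides have the same dimensions, so the equation is dimensionally consistent.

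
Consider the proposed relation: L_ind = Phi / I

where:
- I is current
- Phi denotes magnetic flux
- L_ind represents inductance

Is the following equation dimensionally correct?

Yes

I (current) has dimensions [I].
Phi (magnetic flux) has dimensions [I^-1 L^2 M T^-2].
L_ind (inductance) has dimensions [I^-2 L^2 M T^-2].

Left side: [I^-2 L^2 M T^-2]
Right side: [I^-2 L^2 M T^-2]

Both sides have the same dimensions, so the equation is dimensionally consistent.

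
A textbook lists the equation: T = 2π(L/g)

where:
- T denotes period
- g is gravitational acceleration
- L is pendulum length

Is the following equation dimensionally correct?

No

T (period) has dimensions [T].
g (gravitational acceleration) has dimensions [L T^-2].
L (pendulum length) has dimensions [L].

Left side: [T]
Right side: [T^2]

The two sides have different dimensions, so the equation is NOT dimensionally consistent.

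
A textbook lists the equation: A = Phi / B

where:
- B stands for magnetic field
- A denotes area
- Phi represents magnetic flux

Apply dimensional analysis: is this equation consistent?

Yes

B (magnetic field) has dimensions [I^-1 M T^-2].
A (area) has dimensions [L^2].
Phi (magnetic flux) has dimensions [I^-1 L^2 M T^-2].

Left side: [L^2]
Right side: [L^2]

Both sides have the same dimensions, so the equation is dimensionally consistent.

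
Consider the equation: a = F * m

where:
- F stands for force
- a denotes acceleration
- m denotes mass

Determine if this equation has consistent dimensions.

No

F (force) has dimensions [L M T^-2].
a (acceleration) has dimensions [L T^-2].
m (mass) has dimensions [M].

Left side: [L T^-2]
Right side: [L M^2 T^-2]

The two sides have different dimensions, so the equation is NOT dimensionally consistent.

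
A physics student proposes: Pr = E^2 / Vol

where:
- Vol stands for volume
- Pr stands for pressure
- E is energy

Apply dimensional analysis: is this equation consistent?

No

Vol (volume) has dimensions [L^3].
Pr (pressure) has dimensions [L^-1 M T^-2].
E (energy) has dimensions [L^2 M T^-2].

Left side: [L^-1 M T^-2]
Right side: [L M^2 T^-4]

The two sides have different dimensions, so the equation is NOT dimensionally consistent.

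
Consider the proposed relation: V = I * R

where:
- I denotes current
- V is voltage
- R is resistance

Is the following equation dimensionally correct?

Yes

I (current) has dimensions [I].
V (voltage) has dimensions [I^-1 L^2 M T^-3].
R (resistance) has dimensions [I^-2 L^2 M T^-3].

Left side: [I^-1 L^2 M T^-3]
Right side: [I^-1 L^2 M T^-3]

Both sides have the same dimensions, so the equation is dimensionally consistent.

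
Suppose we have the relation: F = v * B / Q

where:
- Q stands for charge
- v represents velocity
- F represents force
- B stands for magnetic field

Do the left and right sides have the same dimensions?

No

Q (charge) has dimensions [I T].
v (velocity) has dimensions [L T^-1].
F (force) has dimensions [L M T^-2].
B (magnetic field) has dimensions [I^-1 M T^-2].

Left side: [L M T^-2]
Right side: [I^-2 L M T^-4]

The two sides have different dimensions, so the equation is NOT dimensionally consistent.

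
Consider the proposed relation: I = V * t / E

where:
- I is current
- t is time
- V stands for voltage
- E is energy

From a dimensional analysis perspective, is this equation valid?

No

I (current) has dimensions [I].
t (time) has dimensions [T].
V (voltage) has dimensions [I^-1 L^2 M T^-3].
E (energy) has dimensions [L^2 M T^-2].

Left side: [I]
Right side: [I^-1]

The two sides have different dimensions, so the equation is NOT dimensionally consistent.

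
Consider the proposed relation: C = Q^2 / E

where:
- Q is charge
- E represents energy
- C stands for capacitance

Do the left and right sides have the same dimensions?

Yes

Q (charge) has dimensions [I T].
E (energy) has dimensions [L^2 M T^-2].
C (capacitance) has dimensions [I^2 L^-2 M^-1 T^4].

Left side: [I^2 L^-2 M^-1 T^4]
Right side: [I^2 L^-2 M^-1 T^4]

Both sides have the same dimensions, so the equation is dimensionally consistent.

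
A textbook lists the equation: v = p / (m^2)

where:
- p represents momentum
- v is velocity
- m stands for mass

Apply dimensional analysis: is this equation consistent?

No

p (momentum) has dimensions [L M T^-1].
v (velocity) has dimensions [L T^-1].
m (mass) has dimensions [M].

Left side: [L T^-1]
Right side: [L M^-1 T^-1]

The two sides have different dimensions, so the equation is NOT dimensionally consistent.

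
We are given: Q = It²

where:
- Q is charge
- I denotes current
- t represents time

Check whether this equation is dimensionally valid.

No

Q (charge) has dimensions [I T].
I (current) has dimensions [I].
t (time) has dimensions [T].

Left side: [I T]
Right side: [I T^2]

The two sides have different dimensions, so the equation is NOT dimensionally consistent.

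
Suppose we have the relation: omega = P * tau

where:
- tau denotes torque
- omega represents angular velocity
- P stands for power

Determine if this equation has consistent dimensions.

No

tau (torque) has dimensions [L^2 M T^-2].
omega (angular velocity) has dimensions [T^-1].
P (power) has dimensions [L^2 M T^-3].

Left side: [T^-1]
Right side: [L^4 M^2 T^-5]

The two sides have different dimensions, so the equation is NOT dimensionally consistent.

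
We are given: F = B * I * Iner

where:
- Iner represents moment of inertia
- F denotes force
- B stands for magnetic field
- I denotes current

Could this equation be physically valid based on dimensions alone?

No

Iner (moment of inertia) has dimensions [L^2 M].
F (force) has dimensions [L M T^-2].
B (magnetic field) has dimensions [I^-1 M T^-2].
I (current) has dimensions [I].

Left side: [L M T^-2]
Right side: [L^2 M^2 T^-2]

The two sides have different dimensions, so the equation is NOT dimensionally consistent.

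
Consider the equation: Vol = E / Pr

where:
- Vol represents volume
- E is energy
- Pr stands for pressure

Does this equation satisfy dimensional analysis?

Yes

Vol (volume) has dimensions [L^3].
E (energy) has dimensions [L^2 M T^-2].
Pr (pressure) has dimensions [L^-1 M T^-2].

Left side: [L^3]
Right side: [L^3]

Both sides have the same dimensions, so the equation is dimensionally consistent.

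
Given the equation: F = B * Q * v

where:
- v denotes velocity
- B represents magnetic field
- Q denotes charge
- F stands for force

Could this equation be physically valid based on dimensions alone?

Yes

v (velocity) has dimensions [L T^-1].
B (magnetic field) has dimensions [I^-1 M T^-2].
Q (charge) has dimensions [I T].
F (force) has dimensions [L M T^-2].

Left side: [L M T^-2]
Right side: [L M T^-2]

Both sides have the same dimensions, so the equation is dimensionally consistent.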